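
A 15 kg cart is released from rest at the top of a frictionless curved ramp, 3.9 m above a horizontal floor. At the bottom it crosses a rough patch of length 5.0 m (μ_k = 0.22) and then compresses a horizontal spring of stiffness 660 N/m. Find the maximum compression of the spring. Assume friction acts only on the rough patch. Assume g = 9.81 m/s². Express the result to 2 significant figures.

Initial energy: E₁ = mgh = (15)(9.81)(3.9) = 573.88 J
Friction removes W_f = μ_k mg d = (0.22)(15)(9.81)(5.0) = 161.9 J
Energy reaching the spring: E = 573.88 − 161.9 = 412.02 J
At max compression ½kx² = E ⇒ x = √(2E/k) = √(2 × 412.02/660) = 1.117 m

x = 1.1 m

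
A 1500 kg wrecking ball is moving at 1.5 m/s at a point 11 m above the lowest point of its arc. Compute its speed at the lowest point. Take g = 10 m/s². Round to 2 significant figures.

v = 15 m/s

Equating total energy at the two states: ½mv₀² + mgh = ½mv²
v² = v₀² + 2gh = (1.5)² + 2(10)(11) = 222.25
v = √222.25 = 14.91 m/s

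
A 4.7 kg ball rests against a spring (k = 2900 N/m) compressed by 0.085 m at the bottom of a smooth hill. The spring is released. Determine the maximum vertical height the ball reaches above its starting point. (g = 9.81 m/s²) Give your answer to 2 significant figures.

h = 0.23 m

Energy conservation from release to the highest point: ½kx² = mgh
h = kx²/(2mg) = (2900)(0.085)²/(2 × 4.7 × 9.81) = 0.2272 m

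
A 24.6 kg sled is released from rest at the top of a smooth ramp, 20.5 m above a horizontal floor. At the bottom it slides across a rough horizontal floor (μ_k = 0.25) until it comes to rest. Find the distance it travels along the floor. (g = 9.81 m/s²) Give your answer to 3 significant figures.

Energy at the top = energy at the end + work done against friction:
At rest all PE has been dissipated by friction: mgh = μ_k m g d
d = h/μ_k = 20.5/0.25 = 82.00 m

d = 82.0 m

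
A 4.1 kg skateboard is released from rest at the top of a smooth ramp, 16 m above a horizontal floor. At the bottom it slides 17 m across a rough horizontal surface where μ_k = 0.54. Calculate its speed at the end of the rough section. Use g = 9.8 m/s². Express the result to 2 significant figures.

Energy at the top = energy at the end + work done against friction:
mgh = ½mv² + μ_k m g d
W_f = μ_k mg d = (0.54)(4.1)(9.8)(17) = 368.9 J
½mv² = mgh − W_f = 642.88 − 368.9 = 274.03 J
v = √(2 × 274.03/4.1) = 11.56 m/s

v = 12 m/s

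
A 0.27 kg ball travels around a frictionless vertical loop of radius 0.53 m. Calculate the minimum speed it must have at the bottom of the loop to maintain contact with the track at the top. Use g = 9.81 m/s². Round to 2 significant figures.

v = 5.1 m/s

At the top: mg = mv_top²/r ⇒ v_top² = gr = 5.199 m²/s²
Energy from bottom to top (height 2r): ½mv_bot² = ½mv_top² + mg(2r)
v_bot² = gr + 4gr = 5gr = 26.00
v_bot = √(5gr) = 5.099 m/s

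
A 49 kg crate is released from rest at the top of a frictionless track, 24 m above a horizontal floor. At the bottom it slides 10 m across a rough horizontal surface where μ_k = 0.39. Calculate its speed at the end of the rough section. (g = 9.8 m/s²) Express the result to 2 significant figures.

Energy bookkeeping (friction removes W_f = μ_k N d):
mgh = ½mv² + μ_k m g d
W_f = μ_k mg d = (0.39)(49)(9.8)(10) = 1873 J
½mv² = mgh − W_f = 11525 − 1873 = 9652.0 J
v = √(2 × 9652.0/49) = 19.85 m/s

v = 20 m/s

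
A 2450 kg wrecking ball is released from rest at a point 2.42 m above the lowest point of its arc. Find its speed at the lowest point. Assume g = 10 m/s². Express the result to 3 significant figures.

Equating total energy at the two states: mgh = ½mv²
v = √(2gh) = √(2 × 10 × 2.42) = √48.400 = 6.957 m/s

v = 6.96 m/s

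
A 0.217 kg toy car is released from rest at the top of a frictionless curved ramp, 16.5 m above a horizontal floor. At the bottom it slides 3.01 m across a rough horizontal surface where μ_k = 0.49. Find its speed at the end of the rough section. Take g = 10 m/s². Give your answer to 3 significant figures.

Applying the work–energy principle:
mgh = ½mv² + μ_k m g d
W_f = μ_k mg d = (0.49)(0.217)(10)(3.01) = 3.201 J
½mv² = mgh − W_f = 35.805 − 3.201 = 32.604 J
v = √(2 × 32.604/0.217) = 17.33 m/s

v = 17.3 m/s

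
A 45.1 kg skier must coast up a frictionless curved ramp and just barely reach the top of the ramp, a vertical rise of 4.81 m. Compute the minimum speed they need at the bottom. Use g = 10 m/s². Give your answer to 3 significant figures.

At the top they are momentarily at rest, so all KE converts to PE: ½mv² = mgh
v = √(2gh) = √(2 × 10 × 4.81) = 9.808 m/s

v = 9.81 m/s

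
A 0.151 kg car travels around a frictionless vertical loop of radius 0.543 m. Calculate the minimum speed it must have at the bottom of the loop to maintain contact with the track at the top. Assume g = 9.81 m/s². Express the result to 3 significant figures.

At the top: mg = mv_top²/r ⇒ v_top² = gr = 5.327 m²/s²
Energy from bottom to top (height 2r): ½mv_bot² = ½mv_top² + mg(2r)
v_bot² = gr + 4gr = 5gr = 26.63
v_bot = √(5gr) = 5.161 m/s

v = 5.16 m/s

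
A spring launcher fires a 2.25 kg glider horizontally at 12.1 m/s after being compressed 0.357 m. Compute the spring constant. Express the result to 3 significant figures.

k = 2580 N/m

½kx² = ½mv²
k = mv²/x² = (2.25)(12.1)²/(0.357)² = 2585 N/m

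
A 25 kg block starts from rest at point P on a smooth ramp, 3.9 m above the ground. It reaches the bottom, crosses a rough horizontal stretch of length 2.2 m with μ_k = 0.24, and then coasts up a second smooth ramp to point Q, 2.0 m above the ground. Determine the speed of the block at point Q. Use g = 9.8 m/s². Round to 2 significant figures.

Energy at P: mgh₁ = (25)(9.8)(3.9) = 955.50 J
Friction loss: W_f = μ_k mg d = 129.4 J
At Q: ½mv² + mgh₂ = mgh₁ − W_f
½mv² = 955.50 − 129.4 − 490.00 = 336.14 J
v = √(2 × 336.14/25) = 5.186 m/s

v = 5.2 m/s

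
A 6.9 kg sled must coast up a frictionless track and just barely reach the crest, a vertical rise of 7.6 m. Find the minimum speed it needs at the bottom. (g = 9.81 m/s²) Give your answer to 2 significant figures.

At the top it is momentarily at rest, so all KE converts to PE: ½mv² = mgh
v = √(2gh) = √(2 × 9.81 × 7.6) = 12.21 m/s

v = 12 m/s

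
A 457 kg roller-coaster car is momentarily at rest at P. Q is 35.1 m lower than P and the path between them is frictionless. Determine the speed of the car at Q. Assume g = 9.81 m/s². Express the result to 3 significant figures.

Mechanical energy is conserved (no friction): mgh = ½mv²
v = √(2gh) = √(2 × 9.81 × 35.1) = √688.66 = 26.24 m/s

v = 26.2 m/s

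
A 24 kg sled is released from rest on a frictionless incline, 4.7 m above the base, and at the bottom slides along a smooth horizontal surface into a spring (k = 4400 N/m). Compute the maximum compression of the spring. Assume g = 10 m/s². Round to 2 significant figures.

x = 0.72 m

At max compression the sled is momentarily at rest: mgh = ½kx²
x = √(2mgh/k) = √(2 × 24 × 10 × 4.7 / 4400) = 0.7160 m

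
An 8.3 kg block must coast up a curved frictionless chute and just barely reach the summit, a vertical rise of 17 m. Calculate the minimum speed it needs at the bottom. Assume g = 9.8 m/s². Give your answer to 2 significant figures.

v = 18 m/s

At the top it is momentarily at rest, so all KE converts to PE: ½mv² = mgh
v = √(2gh) = √(2 × 9.8 × 17) = 18.25 m/s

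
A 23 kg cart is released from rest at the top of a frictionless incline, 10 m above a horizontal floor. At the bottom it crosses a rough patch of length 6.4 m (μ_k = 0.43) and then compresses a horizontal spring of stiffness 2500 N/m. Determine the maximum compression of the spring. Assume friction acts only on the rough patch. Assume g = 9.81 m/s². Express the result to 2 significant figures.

Initial energy: E₁ = mgh = (23)(9.81)(10) = 2256.3 J
Friction removes W_f = μ_k mg d = (0.43)(23)(9.81)(6.4) = 620.9 J
Energy reaching the spring: E = 2256.3 − 620.9 = 1635.4 J
At max compression ½kx² = E ⇒ x = √(2E/k) = √(2 × 1635.4/2500) = 1.144 m

x = 1.1 m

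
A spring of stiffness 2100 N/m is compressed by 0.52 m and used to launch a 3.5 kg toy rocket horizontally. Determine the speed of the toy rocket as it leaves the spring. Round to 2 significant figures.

v = 13 m/s

Spring PE converts entirely to kinetic energy: ½kx² = ½mv²
v = x√(k/m) = 0.52 × √(2100/3.5) = 12.74 m/s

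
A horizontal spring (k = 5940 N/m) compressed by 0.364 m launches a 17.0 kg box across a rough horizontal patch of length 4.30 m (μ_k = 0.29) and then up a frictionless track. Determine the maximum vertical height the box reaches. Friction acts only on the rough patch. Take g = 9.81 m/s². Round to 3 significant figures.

h = 1.11 m

Spring energy: E₀ = ½kx² = ½(5940)(0.364)² = 393.51 J
Friction: W_f = μ_k mg d = (0.29)(17.0)(9.81)(4.30) = 208.0 J
Energy at base of ramp: E = 393.51 − 208.0 = 185.55 J
At max height all remaining energy is PE: mgh = E ⇒ h = E/(mg) = 185.55/(17.0 × 9.81) = 1.113 m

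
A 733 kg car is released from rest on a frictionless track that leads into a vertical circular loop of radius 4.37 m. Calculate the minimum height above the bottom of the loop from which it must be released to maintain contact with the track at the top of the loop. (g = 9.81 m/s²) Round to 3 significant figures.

h = 10.9 m

At the top, for minimum speed gravity alone supplies the centripetal force: mg = mv_top²/r ⇒ v_top² = gr = 42.87 m²/s²
Energy conservation from release height h to the top (height 2r): mgh = ½mv_top² + mg(2r)
h = v_top²/(2g) + 2r = r/2 + 2r = 5r/2 = 10.93 m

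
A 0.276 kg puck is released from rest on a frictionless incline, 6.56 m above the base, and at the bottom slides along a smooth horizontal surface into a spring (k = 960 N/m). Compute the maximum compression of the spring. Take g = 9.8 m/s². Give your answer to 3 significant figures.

Gravitational PE at the top equals spring PE at max compression: mgh = ½kx²
x = √(2mgh/k) = √(2 × 0.276 × 9.8 × 6.56 / 960) = 0.1923 m

x = 0.192 m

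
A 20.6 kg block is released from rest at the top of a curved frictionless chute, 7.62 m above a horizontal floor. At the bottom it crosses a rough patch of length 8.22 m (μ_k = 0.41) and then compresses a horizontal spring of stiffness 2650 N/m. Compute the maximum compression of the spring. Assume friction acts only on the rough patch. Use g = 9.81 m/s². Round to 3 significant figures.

x = 0.805 m

Initial energy: E₁ = mgh = (20.6)(9.81)(7.62) = 1539.9 J
Friction removes W_f = μ_k mg d = (0.41)(20.6)(9.81)(8.22) = 681.1 J
Energy reaching the spring: E = 1539.9 − 681.1 = 858.83 J
At max compression ½kx² = E ⇒ x = √(2E/k) = √(2 × 858.83/2650) = 0.8051 m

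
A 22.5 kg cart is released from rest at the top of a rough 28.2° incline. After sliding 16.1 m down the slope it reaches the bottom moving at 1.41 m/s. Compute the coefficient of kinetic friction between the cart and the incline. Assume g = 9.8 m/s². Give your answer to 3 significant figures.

μ_k = 0.529

mgh = ½mv² + μ_k (mg cosθ) L, with h = L sinθ
mgL sinθ = 1677.6 J; ½mv² = 22.366 J
W_f = 1677.6 − 22.366 = 1655 J
μ_k = W_f/(mg cosθ · L) = 1655/(194.3 × 16.1) = 0.5290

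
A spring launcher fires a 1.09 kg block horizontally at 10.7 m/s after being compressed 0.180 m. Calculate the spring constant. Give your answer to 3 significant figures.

k = 3850 N/m

Spring PE at full compression equals KE at release: ½kx² = ½mv²
k = mv²/x² = (1.09)(10.7)²/(0.180)² = 3852 N/m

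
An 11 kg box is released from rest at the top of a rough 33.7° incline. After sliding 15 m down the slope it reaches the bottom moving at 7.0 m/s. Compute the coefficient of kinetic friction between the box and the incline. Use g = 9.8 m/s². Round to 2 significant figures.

mgh = ½mv² + μ_k (mg cosθ) L, with h = L sinθ
mgL sinθ = 897.18 J; ½mv² = 269.50 J
W_f = 897.18 − 269.50 = 627.7 J
μ_k = W_f/(mg cosθ · L) = 627.7/(89.68 × 15) = 0.4666

μ_k = 0.47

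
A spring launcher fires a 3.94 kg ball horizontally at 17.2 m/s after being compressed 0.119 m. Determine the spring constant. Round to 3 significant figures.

Spring PE at full compression equals KE at release: ½kx² = ½mv²
k = mv²/x² = (3.94)(17.2)²/(0.119)² = 82311 N/m

k = 82300 N/m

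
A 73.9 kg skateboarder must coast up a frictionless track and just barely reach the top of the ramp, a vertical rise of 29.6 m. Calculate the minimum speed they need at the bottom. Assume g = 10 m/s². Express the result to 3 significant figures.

At the top they are momentarily at rest, so all KE converts to PE: ½mv² = mgh
v = √(2gh) = √(2 × 10 × 29.6) = 24.33 m/s

v = 24.3 m/s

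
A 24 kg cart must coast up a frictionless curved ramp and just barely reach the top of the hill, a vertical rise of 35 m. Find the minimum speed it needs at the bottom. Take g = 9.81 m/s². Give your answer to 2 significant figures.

v = 26 m/s

At the top it is momentarily at rest, so all KE converts to PE: ½mv² = mgh
v = √(2gh) = √(2 × 9.81 × 35) = 26.20 m/s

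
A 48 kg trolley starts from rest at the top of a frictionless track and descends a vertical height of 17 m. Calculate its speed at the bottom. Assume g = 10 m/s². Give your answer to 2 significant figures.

Mechanical energy is conserved (no friction): mgh = ½mv²
v = √(2gh) = √(2 × 10 × 17) = √340.00 = 18.44 m/s

v = 18 m/s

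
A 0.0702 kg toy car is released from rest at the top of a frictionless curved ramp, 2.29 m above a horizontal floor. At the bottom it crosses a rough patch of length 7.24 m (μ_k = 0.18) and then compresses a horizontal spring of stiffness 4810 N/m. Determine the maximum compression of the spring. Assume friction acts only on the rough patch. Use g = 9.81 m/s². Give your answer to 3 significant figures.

Initial energy: E₁ = mgh = (0.0702)(9.81)(2.29) = 1.5770 J
Friction removes W_f = μ_k mg d = (0.18)(0.0702)(9.81)(7.24) = 0.8975 J
Energy reaching the spring: E = 1.5770 − 0.8975 = 0.67957 J
At max compression ½kx² = E ⇒ x = √(2E/k) = √(2 × 0.67957/4810) = 0.01681 m

x = 0.0168 m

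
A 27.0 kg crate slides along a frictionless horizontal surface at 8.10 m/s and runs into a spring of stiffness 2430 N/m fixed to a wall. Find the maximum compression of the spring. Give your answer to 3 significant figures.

x = 0.854 m

All KE is stored as spring PE at maximum compression: ½mv² = ½kx²
x = v√(m/k) = 8.10 × √(27.0/2430) = 0.8538 m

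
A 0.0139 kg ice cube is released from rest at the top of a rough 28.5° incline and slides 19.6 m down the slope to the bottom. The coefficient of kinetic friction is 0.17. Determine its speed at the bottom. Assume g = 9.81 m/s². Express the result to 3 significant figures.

Taking the bottom as reference, mgh = ½mv² + μ_k N L with h = L sinθ, N = mg cosθ:
mgh = mgL sinθ = (0.0139)(9.81)(19.6)sin28.5° = 1.2753 J
W_f = μ_k mg cosθ · L = (0.17)(0.0139)(9.81)cos28.5°·19.6 = 0.3993 J
½mv² = 1.2753 − 0.3993 = 0.87598 J
v = √(2 × 0.87598/0.0139) = 11.23 m/s

v = 11.2 m/s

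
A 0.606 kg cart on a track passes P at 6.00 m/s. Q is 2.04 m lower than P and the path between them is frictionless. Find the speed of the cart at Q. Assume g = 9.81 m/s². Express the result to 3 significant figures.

By conservation of mechanical energy, ½mv₀² + mgh = ½mv²
The mass cancels from both sides.
v² = v₀² + 2gh = (6.00)² + 2(9.81)(2.04) = 76.025
v = √76.025 = 8.719 m/s

v = 8.72 m/s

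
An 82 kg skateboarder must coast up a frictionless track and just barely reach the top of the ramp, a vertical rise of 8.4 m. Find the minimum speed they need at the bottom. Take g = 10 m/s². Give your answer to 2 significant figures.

v = 13 m/s

At the top they are momentarily at rest, so all KE converts to PE: ½mv² = mgh
v = √(2gh) = √(2 × 10 × 8.4) = 12.96 m/s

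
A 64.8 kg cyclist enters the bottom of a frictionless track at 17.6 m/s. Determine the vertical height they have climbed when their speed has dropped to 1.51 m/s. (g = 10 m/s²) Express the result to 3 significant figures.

Energy balance between the two points: ½mv₁² = ½mv₂² + mgh
h = (v₁² − v₂²)/(2g) = (17.6² − 1.51²)/(2 × 10) = 15.37 m

h = 15.4 m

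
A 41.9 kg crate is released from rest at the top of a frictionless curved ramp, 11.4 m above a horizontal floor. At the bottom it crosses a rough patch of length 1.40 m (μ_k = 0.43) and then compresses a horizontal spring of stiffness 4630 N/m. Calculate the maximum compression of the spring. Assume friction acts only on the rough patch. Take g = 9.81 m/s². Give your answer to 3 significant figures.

x = 1.38 m

Initial energy: E₁ = mgh = (41.9)(9.81)(11.4) = 4685.8 J
Friction removes W_f = μ_k mg d = (0.43)(41.9)(9.81)(1.40) = 247.4 J
Energy reaching the spring: E = 4685.8 − 247.4 = 4438.4 J
At max compression ½kx² = E ⇒ x = √(2E/k) = √(2 × 4438.4/4630) = 1.385 m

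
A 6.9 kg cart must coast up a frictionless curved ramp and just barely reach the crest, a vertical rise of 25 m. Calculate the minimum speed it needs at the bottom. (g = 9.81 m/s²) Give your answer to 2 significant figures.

At the top it is momentarily at rest, so all KE converts to PE: ½mv² = mgh
v = √(2gh) = √(2 × 9.81 × 25) = 22.15 m/s

v = 22 m/s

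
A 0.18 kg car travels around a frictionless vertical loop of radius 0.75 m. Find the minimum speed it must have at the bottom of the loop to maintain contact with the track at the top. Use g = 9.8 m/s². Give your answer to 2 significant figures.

v = 6.1 m/s

At the top: mg = mv_top²/r ⇒ v_top² = gr = 7.350 m²/s²
Energy from bottom to top (height 2r): ½mv_bot² = ½mv_top² + mg(2r)
v_bot² = gr + 4gr = 5gr = 36.75
v_bot = √(5gr) = 6.062 m/s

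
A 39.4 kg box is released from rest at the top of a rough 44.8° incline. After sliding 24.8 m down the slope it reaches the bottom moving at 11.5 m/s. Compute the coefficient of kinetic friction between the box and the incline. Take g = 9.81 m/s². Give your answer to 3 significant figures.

μ_k = 0.610

Energy balance down the incline: mg L sinθ − ½mv² = μ_k (mg cosθ) L
mgL sinθ = 6754.3 J; ½mv² = 2605.3 J
W_f = 6754.3 − 2605.3 = 4149 J
μ_k = W_f/(mg cosθ · L) = 4149/(274.3 × 24.8) = 0.6100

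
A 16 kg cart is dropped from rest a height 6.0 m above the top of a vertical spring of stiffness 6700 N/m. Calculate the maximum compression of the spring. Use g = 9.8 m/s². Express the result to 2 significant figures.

Take the reference level at the top of the uncompressed spring. At max compression the cart has fallen H + x and is momentarily at rest:
mg(H + x) = ½kx²
½(6700)x² − (16)(9.8)x − (16)(9.8)(6.0) = 0
3350x² − 156.8x − 940.8 = 0
x = [156.8 + √(24586 + 1.2607e+07)]/(2 × 3350) = 0.5539 m

x = 0.55 m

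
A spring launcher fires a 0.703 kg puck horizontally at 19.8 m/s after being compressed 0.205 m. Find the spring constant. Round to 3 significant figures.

k = 6560 N/m

½kx² = ½mv²
k = mv²/x² = (0.703)(19.8)²/(0.205)² = 6558 N/m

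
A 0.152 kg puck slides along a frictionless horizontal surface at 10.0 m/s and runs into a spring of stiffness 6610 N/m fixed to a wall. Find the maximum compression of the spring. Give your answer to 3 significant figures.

Conservation of energy between contact and max compression: ½mv² = ½kx²
x = v√(m/k) = 10.0 × √(0.152/6610) = 0.04795 m

x = 0.0480 m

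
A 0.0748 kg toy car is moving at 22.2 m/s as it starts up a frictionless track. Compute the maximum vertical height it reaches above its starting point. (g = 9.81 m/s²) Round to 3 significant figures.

Setting KE at the bottom equal to PE gained: ½mv² = mgh
h = v²/(2g) = 22.2²/(2 × 9.81) = 25.12 m

h = 25.1 m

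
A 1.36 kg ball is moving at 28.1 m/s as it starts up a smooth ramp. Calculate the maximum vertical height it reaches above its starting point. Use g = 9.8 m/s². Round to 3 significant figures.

By energy conservation, ½mv² = mgh
h = v²/(2g) = 28.1²/(2 × 9.8) = 40.29 m

h = 40.3 m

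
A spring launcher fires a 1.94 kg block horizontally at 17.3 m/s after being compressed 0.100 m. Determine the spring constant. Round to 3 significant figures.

½kx² = ½mv²
k = mv²/x² = (1.94)(17.3)²/(0.100)² = 58062 N/m

k = 58100 N/m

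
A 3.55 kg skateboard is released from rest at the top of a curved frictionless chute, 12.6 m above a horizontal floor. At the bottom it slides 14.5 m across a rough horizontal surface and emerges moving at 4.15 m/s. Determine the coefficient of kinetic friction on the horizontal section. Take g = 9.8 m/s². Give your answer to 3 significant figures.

μ_k = 0.808

Energy bookkeeping (friction removes W_f = μ_k N d):
mgh = ½mv² + μ_k m g d
mgh = 438.35 J; ½mv² = 30.570 J
W_f = 438.35 − 30.570 = 407.8 J
μ_k = W_f/(mg·d) = 407.8/(34.79 × 14.5) = 0.8084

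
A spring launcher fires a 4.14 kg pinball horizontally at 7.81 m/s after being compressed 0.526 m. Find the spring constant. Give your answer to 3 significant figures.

k = 913 N/m

Spring PE at full compression equals KE at release: ½kx² = ½mv²
k = mv²/x² = (4.14)(7.81)²/(0.526)² = 912.7 N/m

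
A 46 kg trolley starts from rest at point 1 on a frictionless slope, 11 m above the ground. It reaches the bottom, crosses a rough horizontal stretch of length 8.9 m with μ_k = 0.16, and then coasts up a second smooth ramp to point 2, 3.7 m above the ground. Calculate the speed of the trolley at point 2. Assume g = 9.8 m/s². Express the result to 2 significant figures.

Energy at 1: mgh₁ = (46)(9.8)(11) = 4958.8 J
Friction loss: W_f = μ_k mg d = 641.9 J
At 2: ½mv² + mgh₂ = mgh₁ − W_f
½mv² = 4958.8 − 641.9 − 1668.0 = 2648.9 J
v = √(2 × 2648.9/46) = 10.73 m/s

v = 11 m/s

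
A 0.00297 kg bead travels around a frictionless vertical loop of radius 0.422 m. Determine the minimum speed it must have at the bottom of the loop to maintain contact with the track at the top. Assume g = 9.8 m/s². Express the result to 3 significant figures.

At the top: mg = mv_top²/r ⇒ v_top² = gr = 4.136 m²/s²
Energy from bottom to top (height 2r): ½mv_bot² = ½mv_top² + mg(2r)
v_bot² = gr + 4gr = 5gr = 20.68
v_bot = √(5gr) = 4.547 m/s

v = 4.55 m/s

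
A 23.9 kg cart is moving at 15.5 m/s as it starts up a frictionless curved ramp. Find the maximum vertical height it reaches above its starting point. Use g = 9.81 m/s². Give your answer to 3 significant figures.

h = 12.2 m

By energy conservation, ½mv² = mgh
h = v²/(2g) = 15.5²/(2 × 9.81) = 12.25 m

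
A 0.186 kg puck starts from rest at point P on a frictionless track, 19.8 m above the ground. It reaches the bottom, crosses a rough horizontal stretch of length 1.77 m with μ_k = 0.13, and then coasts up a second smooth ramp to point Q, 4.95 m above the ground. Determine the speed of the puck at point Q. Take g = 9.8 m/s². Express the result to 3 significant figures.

Energy at P: mgh₁ = (0.186)(9.8)(19.8) = 36.091 J
Friction loss: W_f = μ_k mg d = 0.4194 J
At Q: ½mv² + mgh₂ = mgh₁ − W_f
½mv² = 36.091 − 0.4194 − 9.0229 = 26.649 J
v = √(2 × 26.649/0.186) = 16.93 m/s

v = 16.9 m/s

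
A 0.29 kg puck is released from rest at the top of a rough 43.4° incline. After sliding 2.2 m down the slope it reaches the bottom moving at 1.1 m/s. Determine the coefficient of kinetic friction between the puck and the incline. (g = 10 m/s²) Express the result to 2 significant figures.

μ_k = 0.91

The energy dissipated by friction is the PE lost minus the KE gained:
mgL sinθ = 4.3836 J; ½mv² = 0.17545 J
W_f = 4.3836 − 0.17545 = 4.208 J
μ_k = W_f/(mg cosθ · L) = 4.208/(2.107 × 2.2) = 0.9078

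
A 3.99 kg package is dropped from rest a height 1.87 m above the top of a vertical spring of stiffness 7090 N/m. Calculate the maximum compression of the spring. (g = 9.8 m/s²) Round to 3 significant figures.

Take the reference level at the top of the uncompressed spring. At max compression the package has fallen H + x and is momentarily at rest:
mg(H + x) = ½kx²
½(7090)x² − (3.99)(9.8)x − (3.99)(9.8)(1.87) = 0
3545x² − 39.10x − 73.12 = 0
x = [39.10 + √(1529 + 1.0369e+06)]/(2 × 3545) = 0.1492 m

x = 0.149 m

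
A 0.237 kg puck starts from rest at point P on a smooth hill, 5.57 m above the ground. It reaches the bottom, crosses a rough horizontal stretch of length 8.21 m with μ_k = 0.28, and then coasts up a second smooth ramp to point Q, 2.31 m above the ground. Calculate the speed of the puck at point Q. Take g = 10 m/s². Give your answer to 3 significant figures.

Energy at P: mgh₁ = (0.237)(10)(5.57) = 13.201 J
Friction loss: W_f = μ_k mg d = 5.448 J
At Q: ½mv² + mgh₂ = mgh₁ − W_f
½mv² = 13.201 − 5.448 − 5.4747 = 2.2780 J
v = √(2 × 2.2780/0.237) = 4.385 m/s

v = 4.38 m/s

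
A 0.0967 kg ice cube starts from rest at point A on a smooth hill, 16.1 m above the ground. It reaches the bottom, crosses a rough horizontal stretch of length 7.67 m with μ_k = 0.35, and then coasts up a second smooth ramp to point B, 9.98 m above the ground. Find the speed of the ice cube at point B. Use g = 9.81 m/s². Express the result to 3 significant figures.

Energy at A: mgh₁ = (0.0967)(9.81)(16.1) = 15.273 J
Friction loss: W_f = μ_k mg d = 2.547 J
At B: ½mv² + mgh₂ = mgh₁ − W_f
½mv² = 15.273 − 2.547 − 9.4673 = 3.2590 J
v = √(2 × 3.2590/0.0967) = 8.210 m/s

v = 8.21 m/s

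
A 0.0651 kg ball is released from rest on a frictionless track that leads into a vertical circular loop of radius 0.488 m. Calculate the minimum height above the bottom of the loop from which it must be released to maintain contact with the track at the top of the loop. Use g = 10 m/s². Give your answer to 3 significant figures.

h = 1.22 m

At the top, for minimum speed gravity alone supplies the centripetal force: mg = mv_top²/r ⇒ v_top² = gr = 4.880 m²/s²
Energy conservation from release height h to the top (height 2r): mgh = ½mv_top² + mg(2r)
h = v_top²/(2g) + 2r = r/2 + 2r = 5r/2 = 1.220 m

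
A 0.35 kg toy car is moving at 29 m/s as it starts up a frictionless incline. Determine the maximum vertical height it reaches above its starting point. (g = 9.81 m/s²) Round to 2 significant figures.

h = 43 m

Setting KE at the bottom equal to PE gained: ½mv² = mgh
h = v²/(2g) = 29²/(2 × 9.81) = 42.86 m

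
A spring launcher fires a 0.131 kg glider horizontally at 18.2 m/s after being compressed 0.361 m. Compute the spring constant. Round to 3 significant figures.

k = 333 N/m

Spring PE at full compression equals KE at release: ½kx² = ½mv²
k = mv²/x² = (0.131)(18.2)²/(0.361)² = 333.0 N/m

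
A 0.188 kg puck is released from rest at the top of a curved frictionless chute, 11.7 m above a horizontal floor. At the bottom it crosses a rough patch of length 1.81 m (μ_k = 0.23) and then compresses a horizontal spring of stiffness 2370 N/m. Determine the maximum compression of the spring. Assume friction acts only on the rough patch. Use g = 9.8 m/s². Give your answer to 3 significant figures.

x = 0.132 m

Initial energy: E₁ = mgh = (0.188)(9.8)(11.7) = 21.556 J
Friction removes W_f = μ_k mg d = (0.23)(0.188)(9.8)(1.81) = 0.7670 J
Energy reaching the spring: E = 21.556 − 0.7670 = 20.789 J
At max compression ½kx² = E ⇒ x = √(2E/k) = √(2 × 20.789/2370) = 0.1325 m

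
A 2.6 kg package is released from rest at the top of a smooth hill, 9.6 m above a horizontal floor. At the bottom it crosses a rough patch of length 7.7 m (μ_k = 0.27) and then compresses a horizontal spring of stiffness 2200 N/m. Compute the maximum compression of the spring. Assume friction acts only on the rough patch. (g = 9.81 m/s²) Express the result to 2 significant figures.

Initial energy: E₁ = mgh = (2.6)(9.81)(9.6) = 244.86 J
Friction removes W_f = μ_k mg d = (0.27)(2.6)(9.81)(7.7) = 53.03 J
Energy reaching the spring: E = 244.86 − 53.03 = 191.83 J
At max compression ½kx² = E ⇒ x = √(2E/k) = √(2 × 191.83/2200) = 0.4176 m

x = 0.42 m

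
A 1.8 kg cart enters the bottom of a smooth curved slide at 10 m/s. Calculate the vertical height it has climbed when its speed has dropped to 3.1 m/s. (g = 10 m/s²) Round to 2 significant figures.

h = 4.5 m

Energy balance between the two points: ½mv₁² = ½mv₂² + mgh
h = (v₁² − v₂²)/(2g) = (10² − 3.1²)/(2 × 10) = 4.519 m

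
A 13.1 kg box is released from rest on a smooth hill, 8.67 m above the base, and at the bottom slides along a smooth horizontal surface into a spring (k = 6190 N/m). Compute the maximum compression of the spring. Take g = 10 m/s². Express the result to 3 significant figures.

Energy conservation (no friction) from release to max compression: mgh = ½kx²
x = √(2mgh/k) = √(2 × 13.1 × 10 × 8.67 / 6190) = 0.6058 m

x = 0.606 m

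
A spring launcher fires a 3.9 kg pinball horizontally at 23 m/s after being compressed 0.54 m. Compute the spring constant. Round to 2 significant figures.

½kx² = ½mv²
k = mv²/x² = (3.9)(23)²/(0.54)² = 7075 N/m

k = 7100 N/m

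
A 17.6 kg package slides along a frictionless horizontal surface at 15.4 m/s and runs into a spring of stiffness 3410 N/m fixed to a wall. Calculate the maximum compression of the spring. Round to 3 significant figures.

At max compression the package is momentarily at rest: ½mv² = ½kx²
x = v√(m/k) = 15.4 × √(17.6/3410) = 1.106 m

x = 1.11 m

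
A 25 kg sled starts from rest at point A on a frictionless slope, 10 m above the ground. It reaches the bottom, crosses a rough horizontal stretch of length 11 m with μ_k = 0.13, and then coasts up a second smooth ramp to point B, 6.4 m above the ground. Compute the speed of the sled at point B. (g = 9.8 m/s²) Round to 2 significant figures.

v = 6.5 m/s

Energy at A: mgh₁ = (25)(9.8)(10) = 2450.0 J
Friction loss: W_f = μ_k mg d = 350.4 J
At B: ½mv² + mgh₂ = mgh₁ − W_f
½mv² = 2450.0 − 350.4 − 1568.0 = 531.65 J
v = √(2 × 531.65/25) = 6.522 m/s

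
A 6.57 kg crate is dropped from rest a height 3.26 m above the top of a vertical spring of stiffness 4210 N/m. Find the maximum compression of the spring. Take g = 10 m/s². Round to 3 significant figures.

x = 0.335 m

Let x be the compression. The total drop is H + x, and the crate is instantaneously at rest at max compression, so energy conservation gives:
mg(H + x) = ½kx²
½(4210)x² − (6.57)(10)x − (6.57)(10)(3.26) = 0
2105x² − 65.70x − 214.2 = 0
x = [65.70 + √(4316 + 1.8034e+06)]/(2 × 2105) = 0.3350 m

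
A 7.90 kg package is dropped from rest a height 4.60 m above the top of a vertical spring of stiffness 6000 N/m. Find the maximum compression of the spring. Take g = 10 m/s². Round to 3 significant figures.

Take the reference level at the top of the uncompressed spring. At max compression the package has fallen H + x and is momentarily at rest:
mg(H + x) = ½kx²
½(6000)x² − (7.90)(10)x − (7.90)(10)(4.60) = 0
3000x² − 79.00x − 363.4 = 0
x = [79.00 + √(6241 + 4.3608e+06)]/(2 × 3000) = 0.3615 m

x = 0.361 m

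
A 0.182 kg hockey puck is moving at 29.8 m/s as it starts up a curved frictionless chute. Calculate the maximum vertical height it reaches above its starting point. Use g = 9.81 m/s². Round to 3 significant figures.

h = 45.3 m

By energy conservation, ½mv² = mgh
h = v²/(2g) = 29.8²/(2 × 9.81) = 45.26 m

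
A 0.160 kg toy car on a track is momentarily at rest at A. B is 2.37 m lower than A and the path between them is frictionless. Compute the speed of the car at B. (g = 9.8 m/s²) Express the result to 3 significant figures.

v = 6.82 m/s

Mechanical energy is conserved (no friction): mgh = ½mv²
v = √(2gh) = √(2 × 9.8 × 2.37) = √46.452 = 6.816 m/s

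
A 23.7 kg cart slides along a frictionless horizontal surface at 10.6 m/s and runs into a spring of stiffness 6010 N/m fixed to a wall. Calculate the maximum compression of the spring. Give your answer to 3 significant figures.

All KE is stored as spring PE at maximum compression: ½mv² = ½kx²
x = v√(m/k) = 10.6 × √(23.7/6010) = 0.6656 m

x = 0.666 m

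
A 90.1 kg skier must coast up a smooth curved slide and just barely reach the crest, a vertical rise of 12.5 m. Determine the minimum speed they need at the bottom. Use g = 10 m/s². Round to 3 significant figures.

v = 15.8 m/s

At the top they are momentarily at rest, so all KE converts to PE: ½mv² = mgh
v = √(2gh) = √(2 × 10 × 12.5) = 15.81 m/s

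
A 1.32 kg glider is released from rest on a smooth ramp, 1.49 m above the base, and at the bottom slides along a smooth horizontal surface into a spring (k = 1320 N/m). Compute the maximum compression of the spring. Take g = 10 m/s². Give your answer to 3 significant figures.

At max compression the glider is momentarily at rest: mgh = ½kx²
x = √(2mgh/k) = √(2 × 1.32 × 10 × 1.49 / 1320) = 0.1726 m

x = 0.173 m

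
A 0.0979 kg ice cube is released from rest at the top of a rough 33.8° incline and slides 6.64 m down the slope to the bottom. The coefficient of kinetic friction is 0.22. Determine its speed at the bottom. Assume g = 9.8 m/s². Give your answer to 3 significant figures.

v = 6.97 m/s

Energy: mgh = ½mv² + W_f, with h = L sinθ and W_f = μ_k (mg cosθ) L
mgh = mgL sinθ = (0.0979)(9.8)(6.64)sin33.8° = 3.5439 J
W_f = μ_k mg cosθ · L = (0.22)(0.0979)(9.8)cos33.8°·6.64 = 1.165 J
½mv² = 3.5439 − 1.165 = 2.3793 J
v = √(2 × 2.3793/0.0979) = 6.972 m/s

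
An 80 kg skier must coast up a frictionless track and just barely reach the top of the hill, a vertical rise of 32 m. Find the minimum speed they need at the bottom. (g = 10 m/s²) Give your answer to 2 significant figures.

At the top they are momentarily at rest, so all KE converts to PE: ½mv² = mgh
v = √(2gh) = √(2 × 10 × 32) = 25.30 m/s

v = 25 m/s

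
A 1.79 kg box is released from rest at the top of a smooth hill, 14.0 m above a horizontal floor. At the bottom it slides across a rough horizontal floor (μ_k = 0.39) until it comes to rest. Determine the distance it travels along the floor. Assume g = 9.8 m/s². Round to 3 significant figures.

d = 35.9 m

Energy bookkeeping (friction removes W_f = μ_k N d):
At rest all PE has been dissipated by friction: mgh = μ_k m g d
d = h/μ_k = 14.0/0.39 = 35.90 m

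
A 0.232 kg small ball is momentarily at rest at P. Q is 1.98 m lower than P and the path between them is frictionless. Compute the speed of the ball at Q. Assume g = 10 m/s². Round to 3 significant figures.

Equating total energy at the two states: mgh = ½mv²
The mass cancels from both sides.
v = √(2gh) = √(2 × 10 × 1.98) = √39.600 = 6.293 m/s

v = 6.29 m/s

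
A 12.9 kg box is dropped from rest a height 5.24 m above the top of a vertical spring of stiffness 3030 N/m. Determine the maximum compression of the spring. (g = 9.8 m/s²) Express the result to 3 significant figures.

x = 0.704 m

Take the reference level at the top of the uncompressed spring. At max compression the box has fallen H + x and is momentarily at rest:
mg(H + x) = ½kx²
½(3030)x² − (12.9)(9.8)x − (12.9)(9.8)(5.24) = 0
1515x² − 126.4x − 662.4 = 0
x = [126.4 + √(15982 + 4.0144e+06)]/(2 × 1515) = 0.7043 m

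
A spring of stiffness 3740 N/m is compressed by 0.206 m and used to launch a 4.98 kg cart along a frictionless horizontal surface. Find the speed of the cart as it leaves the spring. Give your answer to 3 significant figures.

v = 5.65 m/s

Conservation of energy: ½kx² = ½mv²
v = x√(k/m) = 0.206 × √(3740/4.98) = 5.645 m/s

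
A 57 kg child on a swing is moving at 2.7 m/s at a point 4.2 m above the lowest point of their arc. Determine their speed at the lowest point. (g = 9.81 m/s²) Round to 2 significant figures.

v = 9.5 m/s

Equating total energy at the two states: ½mv₀² + mgh = ½mv²
v² = v₀² + 2gh = (2.7)² + 2(9.81)(4.2) = 89.694
v = √89.694 = 9.471 m/s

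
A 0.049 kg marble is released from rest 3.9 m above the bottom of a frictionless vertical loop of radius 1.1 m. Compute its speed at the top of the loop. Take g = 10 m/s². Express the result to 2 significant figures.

v = 5.8 m/s

Energy conservation: mgh = ½mv_top² + mg(2r)
v_top² = 2g(h − 2r) = 2(10)(3.9 − 2.200) = 34.00
v_top = 5.831 m/s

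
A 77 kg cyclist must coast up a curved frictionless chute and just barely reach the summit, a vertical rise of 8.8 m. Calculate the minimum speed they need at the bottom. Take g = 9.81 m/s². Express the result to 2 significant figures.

v = 13 m/s

At the top they are momentarily at rest, so all KE converts to PE: ½mv² = mgh
v = √(2gh) = √(2 × 9.81 × 8.8) = 13.14 m/s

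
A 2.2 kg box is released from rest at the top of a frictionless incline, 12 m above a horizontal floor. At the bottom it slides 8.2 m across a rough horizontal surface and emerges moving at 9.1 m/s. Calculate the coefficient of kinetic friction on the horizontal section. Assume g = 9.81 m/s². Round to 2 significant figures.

Applying the work–energy principle:
mgh = ½mv² + μ_k m g d
mgh = 258.98 J; ½mv² = 91.091 J
W_f = 258.98 − 91.091 = 167.9 J
μ_k = W_f/(mg·d) = 167.9/(21.58 × 8.2) = 0.9487

μ_k = 0.95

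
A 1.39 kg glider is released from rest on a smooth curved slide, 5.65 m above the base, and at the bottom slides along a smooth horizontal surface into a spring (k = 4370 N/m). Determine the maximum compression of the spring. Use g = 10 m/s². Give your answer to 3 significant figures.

x = 0.190 m

Gravitational PE at the top equals spring PE at max compression: mgh = ½kx²
x = √(2mgh/k) = √(2 × 1.39 × 10 × 5.65 / 4370) = 0.1896 m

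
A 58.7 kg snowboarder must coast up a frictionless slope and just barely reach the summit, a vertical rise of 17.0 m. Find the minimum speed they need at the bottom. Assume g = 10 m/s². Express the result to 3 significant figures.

At the top they are momentarily at rest, so all KE converts to PE: ½mv² = mgh
v = √(2gh) = √(2 × 10 × 17.0) = 18.44 m/s

v = 18.4 m/s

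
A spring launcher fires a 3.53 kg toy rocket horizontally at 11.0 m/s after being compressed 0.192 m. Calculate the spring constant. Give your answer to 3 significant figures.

½kx² = ½mv²
k = mv²/x² = (3.53)(11.0)²/(0.192)² = 11587 N/m

k = 11600 N/m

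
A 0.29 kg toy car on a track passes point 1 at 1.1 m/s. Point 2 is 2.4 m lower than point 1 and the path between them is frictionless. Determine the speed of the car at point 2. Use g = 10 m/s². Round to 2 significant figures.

v = 7.0 m/s

Equating total energy at the two states: ½mv₀² + mgh = ½mv²
v² = v₀² + 2gh = (1.1)² + 2(10)(2.4) = 49.210
v = √49.210 = 7.015 m/s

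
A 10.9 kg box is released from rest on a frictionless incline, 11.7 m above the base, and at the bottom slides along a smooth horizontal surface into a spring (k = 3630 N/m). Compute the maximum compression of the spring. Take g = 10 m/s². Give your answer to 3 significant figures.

x = 0.838 m

Energy conservation (no friction) from release to max compression: mgh = ½kx²
x = √(2mgh/k) = √(2 × 10.9 × 10 × 11.7 / 3630) = 0.8382 m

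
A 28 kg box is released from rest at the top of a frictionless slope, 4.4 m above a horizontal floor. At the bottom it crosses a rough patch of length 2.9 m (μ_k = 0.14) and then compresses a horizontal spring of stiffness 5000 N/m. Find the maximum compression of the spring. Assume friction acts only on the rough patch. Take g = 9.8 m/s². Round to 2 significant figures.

Initial energy: E₁ = mgh = (28)(9.8)(4.4) = 1207.4 J
Friction removes W_f = μ_k mg d = (0.14)(28)(9.8)(2.9) = 111.4 J
Energy reaching the spring: E = 1207.4 − 111.4 = 1096.0 J
At max compression ½kx² = E ⇒ x = √(2E/k) = √(2 × 1096.0/5000) = 0.6621 m

x = 0.66 m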